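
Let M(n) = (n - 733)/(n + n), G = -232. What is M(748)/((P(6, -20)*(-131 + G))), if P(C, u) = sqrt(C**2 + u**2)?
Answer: -5*sqrt(109)/39461488 ≈ -1.3228e-6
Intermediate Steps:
M(n) = (-733 + n)/(2*n) (M(n) = (-733 + n)/((2*n)) = (-733 + n)*(1/(2*n)) = (-733 + n)/(2*n))
M(748)/((P(6, -20)*(-131 + G))) = ((1/2)*(-733 + 748)/748)/((sqrt(6**2 + (-20)**2)*(-131 - 232))) = ((1/2)*(1/748)*15)/((sqrt(36 + 400)*(-363))) = 15/(1496*((sqrt(436)*(-363)))) = 15/(1496*(((2*sqrt(109))*(-363)))) = 15/(1496*((-726*sqrt(109)))) = 15*(-sqrt(109)/79134)/1496 = -5*sqrt(109)/39461488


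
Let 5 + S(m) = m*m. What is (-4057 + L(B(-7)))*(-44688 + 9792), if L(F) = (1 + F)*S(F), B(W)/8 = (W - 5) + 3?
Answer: 12973146336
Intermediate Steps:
S(m) = -5 + m**2 (S(m) = -5 + m*m = -5 + m**2)
B(W) = -16 + 8*W (B(W) = 8*((W - 5) + 3) = 8*((-5 + W) + 3) = 8*(-2 + W) = -16 + 8*W)
L(F) = (1 + F)*(-5 + F**2)
(-4057 + L(B(-7)))*(-44688 + 9792) = (-4057 + (1 + (-16 + 8*(-7)))*(-5 + (-16 + 8*(-7))**2))*(-44688 + 9792) = (-4057 + (1 + (-16 - 56))*(-5 + (-16 - 56)**2))*(-34896) = (-4057 + (1 - 72)*(-5 + (-72)**2))*(-34896) = (-4057 - 71*(-5 + 5184))*(-34896) = (-4057 - 71*5179)*(-34896) = (-4057 - 367709)*(-34896) = -371766*(-34896) = 12973146336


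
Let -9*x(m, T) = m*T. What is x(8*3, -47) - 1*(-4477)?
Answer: 13807/3 ≈ 4602.3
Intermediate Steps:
x(m, T) = -T*m/9 (x(m, T) = -m*T/9 = -T*m/9)
x(8*3, -47) - 1*(-4477) = -⅑*(-47)*8*3 - 1*(-4477) = -⅑*(-47)*24 + 4477 = 376/3 + 4477 = 13807/3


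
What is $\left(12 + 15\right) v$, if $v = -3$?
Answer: $-81$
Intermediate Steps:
$\left(12 + 15\right) v = \left(12 + 15\right) \left(-3\right) = 27 \left(-3\right) = -81$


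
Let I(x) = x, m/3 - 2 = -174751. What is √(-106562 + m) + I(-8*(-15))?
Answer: 120 + I*√630809 ≈ 120.0 + 794.23*I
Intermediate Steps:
m = -524247 (m = 6 + 3*(-174751) = 6 - 524253 = -524247)
√(-106562 + m) + I(-8*(-15)) = √(-106562 - 524247) - 8*(-15) = √(-630809) + 120 = I*√630809 + 120 = 120 + I*√630809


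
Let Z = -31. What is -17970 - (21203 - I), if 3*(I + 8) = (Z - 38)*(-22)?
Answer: -38675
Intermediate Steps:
I = 498 (I = -8 + ((-31 - 38)*(-22))/3 = -8 + (-69*(-22))/3 = -8 + (1/3)*1518 = -8 + 506 = 498)
-17970 - (21203 - I) = -17970 - (21203 - 1*498) = -17970 - (21203 - 498) = -17970 - 1*20705 = -17970 - 20705 = -38675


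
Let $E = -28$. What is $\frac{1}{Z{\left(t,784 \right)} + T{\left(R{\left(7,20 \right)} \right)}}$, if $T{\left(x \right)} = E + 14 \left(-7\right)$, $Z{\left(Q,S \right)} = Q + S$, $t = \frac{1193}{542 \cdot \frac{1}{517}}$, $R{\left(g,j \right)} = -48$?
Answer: $\frac{542}{973417} \approx 0.0005568$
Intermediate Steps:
$t = \frac{616781}{542}$ ($t = \frac{1193}{542 \cdot \frac{1}{517}} = \frac{1193}{\frac{542}{517}} = 1193 \cdot \frac{517}{542} = \frac{616781}{542} \approx 1138.0$)
$T{\left(x \right)} = -126$ ($T{\left(x \right)} = -28 + 14 \left(-7\right) = -28 - 98 = -126$)
$\frac{1}{Z{\left(t,784 \right)} + T{\left(R{\left(7,20 \right)} \right)}} = \frac{1}{\left(\frac{616781}{542} + 784\right) - 126} = \frac{1}{\frac{1041709}{542} - 126} = \frac{1}{\frac{973417}{542}} = \frac{542}{973417}$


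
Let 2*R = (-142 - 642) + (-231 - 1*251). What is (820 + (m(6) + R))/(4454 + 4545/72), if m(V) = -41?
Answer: 1168/36137 ≈ 0.032321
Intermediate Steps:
R = -633 (R = ((-142 - 642) + (-231 - 1*251))/2 = (-784 + (-231 - 251))/2 = (-784 - 482)/2 = (1/2)*(-1266) = -633)
(820 + (m(6) + R))/(4454 + 4545/72) = (820 + (-41 - 633))/(4454 + 4545/72) = (820 - 674)/(4454 + 4545*(1/72)) = 146/(4454 + 505/8) = 146/(36137/8) = 146*(8/36137) = 1168/36137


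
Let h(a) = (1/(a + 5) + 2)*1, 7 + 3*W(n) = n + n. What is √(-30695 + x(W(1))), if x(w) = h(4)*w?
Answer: 2*I*√621645/9 ≈ 175.21*I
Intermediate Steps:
W(n) = -7/3 + 2*n/3 (W(n) = -7/3 + (n + n)/3 = -7/3 + (2*n)/3 = -7/3 + 2*n/3)
h(a) = 2 + 1/(5 + a) (h(a) = (1/(5 + a) + 2)*1 = (2 + 1/(5 + a))*1 = 2 + 1/(5 + a))
x(w) = 19*w/9 (x(w) = ((11 + 2*4)/(5 + 4))*w = ((11 + 8)/9)*w = ((⅑)*19)*w = 19*w/9)
√(-30695 + x(W(1))) = √(-30695 + 19*(-7/3 + (⅔)*1)/9) = √(-30695 + 19*(-7/3 + ⅔)/9) = √(-30695 + (19/9)*(-5/3)) = √(-30695 - 95/27) = √(-828860/27) = 2*I*√621645/9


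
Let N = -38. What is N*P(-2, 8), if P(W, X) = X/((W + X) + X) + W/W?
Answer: -418/7 ≈ -59.714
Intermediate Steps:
P(W, X) = 1 + X/(W + 2*X) (P(W, X) = X/(W + 2*X) + 1 = 1 + X/(W + 2*X))
N*P(-2, 8) = -38*(-2 + 3*8)/(-2 + 2*8) = -38*(-2 + 24)/(-2 + 16) = -38*22/14 = -19*22/7 = -38*11/7 = -418/7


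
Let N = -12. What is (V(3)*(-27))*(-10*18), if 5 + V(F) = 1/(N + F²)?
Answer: -25920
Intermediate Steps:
V(F) = -5 + 1/(-12 + F²)
(V(3)*(-27))*(-10*18) = (((61 - 5*3²)/(-12 + 3²))*(-27))*(-10*18) = (((61 - 5*9)/(-12 + 9))*(-27))*(-180) = (((61 - 45)/(-3))*(-27))*(-180) = (-⅓*16*(-27))*(-180) = -16/3*(-27)*(-180) = 144*(-180) = -25920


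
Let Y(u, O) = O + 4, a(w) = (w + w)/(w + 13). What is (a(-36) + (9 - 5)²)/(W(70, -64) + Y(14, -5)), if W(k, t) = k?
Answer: 440/1587 ≈ 0.27725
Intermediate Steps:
a(w) = 2*w/(13 + w) (a(w) = (2*w)/(13 + w) = 2*w/(13 + w))
Y(u, O) = 4 + O
(a(-36) + (9 - 5)²)/(W(70, -64) + Y(14, -5)) = (2*(-36)/(13 - 36) + (9 - 5)²)/(70 + (4 - 5)) = (2*(-36)/(-23) + 4²)/(70 - 1) = (2*(-36)*(-1/23) + 16)/69 = (72/23 + 16)*(1/69) = (440/23)*(1/69) = 440/1587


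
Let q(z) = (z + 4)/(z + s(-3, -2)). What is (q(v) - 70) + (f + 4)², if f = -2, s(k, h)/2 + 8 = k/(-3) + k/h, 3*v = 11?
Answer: -1475/22 ≈ -67.045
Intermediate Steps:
v = 11/3 (v = (⅓)*11 = 11/3 ≈ 3.6667)
s(k, h) = -16 - 2*k/3 + 2*k/h (s(k, h) = -16 + 2*(k/(-3) + k/h) = -16 + 2*(k*(-⅓) + k/h) = -16 + 2*(-k/3 + k/h) = -16 + (-2*k/3 + 2*k/h) = -16 - 2*k/3 + 2*k/h)
q(z) = (4 + z)/(-11 + z) (q(z) = (z + 4)/(z + (-16 - ⅔*(-3) + 2*(-3)/(-2))) = (4 + z)/(z + (-16 + 2 + 2*(-3)*(-½))) = (4 + z)/(z + (-16 + 2 + 3)) = (4 + z)/(z - 11) = (4 + z)/(-11 + z))
(q(v) - 70) + (f + 4)² = ((4 + 11/3)/(-11 + 11/3) - 70) + (-2 + 4)² = ((23/3)/(-22/3) - 70) + 2² = (-3/22*23/3 - 70) + 4 = (-23/22 - 70) + 4 = -1563/22 + 4 = -1475/22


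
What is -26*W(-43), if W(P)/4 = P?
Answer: 4472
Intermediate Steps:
W(P) = 4*P
-26*W(-43) = -104*(-43) = -26*(-172) = 4472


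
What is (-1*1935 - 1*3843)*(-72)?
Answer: 416016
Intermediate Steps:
(-1*1935 - 1*3843)*(-72) = (-1935 - 3843)*(-72) = -5778*(-72) = 416016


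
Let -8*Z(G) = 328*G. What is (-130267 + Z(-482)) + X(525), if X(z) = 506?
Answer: -109999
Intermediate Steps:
Z(G) = -41*G
(-130267 + Z(-482)) + X(525) = (-130267 - 41*(-482)) + 506 = (-130267 + 19762) + 506 = -110505 + 506 = -109999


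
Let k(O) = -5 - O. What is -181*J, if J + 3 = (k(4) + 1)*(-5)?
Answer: -6697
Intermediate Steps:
J = 37 (J = -3 + ((-5 - 1*4) + 1)*(-5) = -3 + ((-5 - 4) + 1)*(-5) = -3 + (-9 + 1)*(-5) = -3 - 8*(-5) = -3 + 40 = 37)
-181*J = -181*37 = -6697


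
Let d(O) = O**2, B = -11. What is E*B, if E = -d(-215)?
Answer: 508475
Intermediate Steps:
E = -46225 (E = -1*(-215)**2 = -1*46225 = -46225)
E*B = -46225*(-11) = 508475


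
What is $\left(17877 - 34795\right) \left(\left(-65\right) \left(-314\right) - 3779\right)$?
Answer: $-281363258$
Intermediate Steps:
$\left(17877 - 34795\right) \left(\left(-65\right) \left(-314\right) - 3779\right) = - 16918 \left(20410 - 3779\right) = \left(-16918\right) 16631 = -281363258$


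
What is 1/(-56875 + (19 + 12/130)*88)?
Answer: -65/3587667 ≈ -1.8118e-5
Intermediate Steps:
1/(-56875 + (19 + 12/130)*88) = 1/(-56875 + (19 + 12*(1/130))*88) = 1/(-56875 + (19 + 6/65)*88) = 1/(-56875 + (1241/65)*88) = 1/(-56875 + 109208/65) = 1/(-3587667/65) = -65/3587667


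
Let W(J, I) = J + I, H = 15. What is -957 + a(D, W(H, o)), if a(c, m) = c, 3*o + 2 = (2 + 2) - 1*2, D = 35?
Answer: -922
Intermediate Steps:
o = 0 (o = -⅔ + ((2 + 2) - 1*2)/3 = -⅔ + (4 - 2)/3 = -⅔ + (⅓)*2 = -⅔ + ⅔ = 0)
W(J, I) = I + J
-957 + a(D, W(H, o)) = -957 + 35 = -922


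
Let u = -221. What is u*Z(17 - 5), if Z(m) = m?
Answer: -2652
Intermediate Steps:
u*Z(17 - 5) = -221*(17 - 5) = -221*12 = -2652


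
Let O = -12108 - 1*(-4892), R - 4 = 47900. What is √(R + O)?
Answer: 4*√2543 ≈ 201.71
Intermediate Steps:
R = 47904 (R = 4 + 47900 = 47904)
O = -7216 (O = -12108 + 4892 = -7216)
√(R + O) = √(47904 - 7216) = √40688 = 4*√2543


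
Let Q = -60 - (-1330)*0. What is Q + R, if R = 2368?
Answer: 2308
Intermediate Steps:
Q = -60 (Q = -60 - 95*0 = -60 + 0 = -60)
Q + R = -60 + 2368 = 2308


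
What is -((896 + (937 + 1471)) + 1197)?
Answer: -4501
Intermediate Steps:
-((896 + (937 + 1471)) + 1197) = -((896 + 2408) + 1197) = -(3304 + 1197) = -1*4501 = -4501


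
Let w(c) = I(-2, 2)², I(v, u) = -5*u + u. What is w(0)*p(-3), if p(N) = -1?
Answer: -64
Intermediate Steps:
I(v, u) = -4*u
w(c) = 64 (w(c) = (-4*2)² = (-8)² = 64)
w(0)*p(-3) = 64*(-1) = -64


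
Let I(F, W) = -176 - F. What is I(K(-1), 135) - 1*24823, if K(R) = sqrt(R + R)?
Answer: -24999 - I*sqrt(2) ≈ -24999.0 - 1.4142*I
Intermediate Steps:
K(R) = sqrt(2)*sqrt(R) (K(R) = sqrt(2*R) = sqrt(2)*sqrt(R))
I(K(-1), 135) - 1*24823 = (-176 - sqrt(2)*sqrt(-1)) - 1*24823 = (-176 - sqrt(2)*I) - 24823 = (-176 - I*sqrt(2)) - 24823 = -24999 - I*sqrt(2)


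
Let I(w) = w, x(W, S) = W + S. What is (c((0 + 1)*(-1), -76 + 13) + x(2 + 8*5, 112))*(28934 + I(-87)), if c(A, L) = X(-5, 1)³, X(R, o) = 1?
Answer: 4471285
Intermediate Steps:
x(W, S) = S + W
c(A, L) = 1 (c(A, L) = 1³ = 1)
(c((0 + 1)*(-1), -76 + 13) + x(2 + 8*5, 112))*(28934 + I(-87)) = (1 + (112 + (2 + 8*5)))*(28934 - 87) = (1 + (112 + (2 + 40)))*28847 = (1 + (112 + 42))*28847 = (1 + 154)*28847 = 155*28847 = 4471285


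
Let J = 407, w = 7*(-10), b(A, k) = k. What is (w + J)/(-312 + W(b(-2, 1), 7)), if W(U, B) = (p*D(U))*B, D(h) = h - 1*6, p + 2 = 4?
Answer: -337/382 ≈ -0.88220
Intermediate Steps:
p = 2 (p = -2 + 4 = 2)
w = -70
D(h) = -6 + h (D(h) = h - 6 = -6 + h)
W(U, B) = B*(-12 + 2*U) (W(U, B) = (2*(-6 + U))*B = (-12 + 2*U)*B = B*(-12 + 2*U))
(w + J)/(-312 + W(b(-2, 1), 7)) = (-70 + 407)/(-312 + 2*7*(-6 + 1)) = 337/(-312 + 2*7*(-5)) = 337/(-312 - 70) = 337/(-382) = 337*(-1/382) = -337/382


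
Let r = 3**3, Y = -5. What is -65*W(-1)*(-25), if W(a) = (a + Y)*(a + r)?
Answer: -253500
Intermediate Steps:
r = 27
W(a) = (-5 + a)*(27 + a) (W(a) = (a - 5)*(a + 27) = (-5 + a)*(27 + a))
-65*W(-1)*(-25) = -65*(-135 + (-1)**2 + 22*(-1))*(-25) = -65*(-135 + 1 - 22)*(-25) = -65*(-156)*(-25) = 10140*(-25) = -253500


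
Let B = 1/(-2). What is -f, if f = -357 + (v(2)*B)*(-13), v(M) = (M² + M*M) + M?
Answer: 292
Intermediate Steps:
B = -½ ≈ -0.50000
v(M) = M + 2*M² (v(M) = (M² + M²) + M = 2*M² + M = M + 2*M²)
f = -292 (f = -357 + ((2*(1 + 2*2))*(-½))*(-13) = -357 + ((2*(1 + 4))*(-½))*(-13) = -357 + ((2*5)*(-½))*(-13) = -357 + (10*(-½))*(-13) = -357 - 5*(-13) = -357 + 65 = -292)
-f = -1*(-292) = 292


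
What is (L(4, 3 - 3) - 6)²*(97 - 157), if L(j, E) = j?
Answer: -240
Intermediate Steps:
(L(4, 3 - 3) - 6)²*(97 - 157) = (4 - 6)²*(97 - 157) = (-2)²*(-60) = 4*(-60) = -240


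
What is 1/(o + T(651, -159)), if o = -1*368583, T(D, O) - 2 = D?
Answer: -1/367930 ≈ -2.7179e-6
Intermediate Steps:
T(D, O) = 2 + D
o = -368583
1/(o + T(651, -159)) = 1/(-368583 + (2 + 651)) = 1/(-368583 + 653) = 1/(-367930) = -1/367930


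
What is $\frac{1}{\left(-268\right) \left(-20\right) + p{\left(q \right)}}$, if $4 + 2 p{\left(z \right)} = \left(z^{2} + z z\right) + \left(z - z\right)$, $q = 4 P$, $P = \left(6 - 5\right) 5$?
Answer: $\frac{1}{5758} \approx 0.00017367$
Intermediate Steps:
$P = 5$ ($P = 1 \cdot 5 = 5$)
$q = 20$ ($q = 4 \cdot 5 = 20$)
$p{\left(z \right)} = -2 + z^{2}$ ($p{\left(z \right)} = -2 + \frac{\left(z^{2} + z z\right) + \left(z - z\right)}{2} = -2 + \frac{\left(z^{2} + z^{2}\right) + 0}{2} = -2 + \frac{2 z^{2} + 0}{2} = -2 + \frac{2 z^{2}}{2} = -2 + z^{2}$)
$\frac{1}{\left(-268\right) \left(-20\right) + p{\left(q \right)}} = \frac{1}{\left(-268\right) \left(-20\right) - \left(2 - 20^{2}\right)} = \frac{1}{5360 + \left(-2 + 400\right)} = \frac{1}{5360 + 398} = \frac{1}{5758}$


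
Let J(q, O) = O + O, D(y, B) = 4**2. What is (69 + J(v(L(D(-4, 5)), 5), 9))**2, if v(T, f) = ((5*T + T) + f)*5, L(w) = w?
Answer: 7569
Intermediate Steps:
D(y, B) = 16
v(T, f) = 5*f + 30*T (v(T, f) = (6*T + f)*5 = (f + 6*T)*5 = 5*f + 30*T)
J(q, O) = 2*O
(69 + J(v(L(D(-4, 5)), 5), 9))**2 = (69 + 2*9)**2 = (69 + 18)**2 = 87**2 = 7569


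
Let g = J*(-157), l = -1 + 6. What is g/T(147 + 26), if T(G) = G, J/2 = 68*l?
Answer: -106760/173 ≈ -617.11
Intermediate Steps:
l = 5
J = 680 (J = 2*(68*5) = 2*340 = 680)
g = -106760 (g = 680*(-157) = -106760)
g/T(147 + 26) = -106760/(147 + 26) = -106760/173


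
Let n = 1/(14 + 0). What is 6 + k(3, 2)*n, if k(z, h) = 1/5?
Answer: 421/70 ≈ 6.0143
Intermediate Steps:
k(z, h) = ⅕
n = 1/14 ≈ 0.071429
6 + k(3, 2)*n = 6 + (⅕)*(1/14) = 6 + 1/70 = 421/70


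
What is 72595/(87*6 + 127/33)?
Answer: 2395635/17353 ≈ 138.05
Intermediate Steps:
72595/(87*6 + 127/33) = 72595/(522 + 127*(1/33)) = 72595/(522 + 127/33) = 72595/(17353/33) = 72595*(33/17353) = 2395635/17353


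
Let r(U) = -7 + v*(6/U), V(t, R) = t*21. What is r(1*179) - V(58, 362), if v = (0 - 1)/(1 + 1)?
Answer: -219278/179 ≈ -1225.0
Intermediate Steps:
V(t, R) = 21*t
v = -½ (v = -1/2 = -1*½ = -½ ≈ -0.50000)
r(U) = -7 - 3/U
r(1*179) - V(58, 362) = (-7 - 3/(1*179)) - 21*58 = (-7 - 3/179) - 1*1218 = (-7 - 3*1/179) - 1218 = (-7 - 3/179) - 1218 = -1256/179 - 1218 = -219278/179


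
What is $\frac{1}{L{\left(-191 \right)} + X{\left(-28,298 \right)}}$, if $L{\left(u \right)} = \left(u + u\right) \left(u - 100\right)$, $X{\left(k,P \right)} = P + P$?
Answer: $\frac{1}{111758} \approx 8.9479 \cdot 10^{-6}$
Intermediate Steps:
$X{\left(k,P \right)} = 2 P$
$L{\left(u \right)} = 2 u \left(-100 + u\right)$
$\frac{1}{L{\left(-191 \right)} + X{\left(-28,298 \right)}} = \frac{1}{2 \left(-191\right) \left(-100 - 191\right) + 2 \cdot 298} = \frac{1}{2 \left(-191\right) \left(-291\right) + 596} = \frac{1}{111162 + 596} = \frac{1}{111758}$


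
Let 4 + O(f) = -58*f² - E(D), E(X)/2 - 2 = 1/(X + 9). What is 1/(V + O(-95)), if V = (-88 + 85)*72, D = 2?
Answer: -11/5760416 ≈ -1.9096e-6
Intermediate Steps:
E(X) = 4 + 2/(9 + X) (E(X) = 4 + 2/(X + 9) = 4 + 2/(9 + X))
O(f) = -90/11 - 58*f² (O(f) = -4 + (-58*f² - 2*(19 + 2*2)/(9 + 2)) = -4 + (-58*f² - 2*(19 + 4)/11) = -4 + (-58*f² - 2*23/11) = -4 + (-58*f² - 1*46/11) = -4 + (-58*f² - 46/11) = -4 + (-46/11 - 58*f²) = -90/11 - 58*f²)
V = -216 (V = -3*72 = -216)
1/(V + O(-95)) = 1/(-216 + (-90/11 - 58*(-95)²)) = 1/(-216 + (-90/11 - 58*9025)) = 1/(-216 + (-90/11 - 523450)) = 1/(-216 - 5758040/11) = 1/(-5760416/11) = -11/5760416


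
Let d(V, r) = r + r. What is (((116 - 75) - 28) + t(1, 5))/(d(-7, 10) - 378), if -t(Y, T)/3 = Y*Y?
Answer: -5/179 ≈ -0.027933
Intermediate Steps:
d(V, r) = 2*r
t(Y, T) = -3*Y**2 (t(Y, T) = -3*Y*Y = -3*Y**2)
(((116 - 75) - 28) + t(1, 5))/(d(-7, 10) - 378) = (((116 - 75) - 28) - 3*1**2)/(2*10 - 378) = ((41 - 28) - 3*1)/(20 - 378) = (13 - 3)/(-358) = 10*(-1/358) = -5/179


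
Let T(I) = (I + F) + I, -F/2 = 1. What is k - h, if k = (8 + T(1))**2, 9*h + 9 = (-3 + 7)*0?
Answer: 65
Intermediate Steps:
F = -2 (F = -2*1 = -2)
T(I) = -2 + 2*I (T(I) = (I - 2) + I = (-2 + I) + I = -2 + 2*I)
h = -1 (h = -1 + ((-3 + 7)*0)/9 = -1 + (4*0)/9 = -1 + (1/9)*0 = -1 + 0 = -1)
k = 64 (k = (8 + (-2 + 2*1))**2 = (8 + (-2 + 2))**2 = (8 + 0)**2 = 8**2 = 64)
k - h = 64 - 1*(-1) = 64 + 1 = 65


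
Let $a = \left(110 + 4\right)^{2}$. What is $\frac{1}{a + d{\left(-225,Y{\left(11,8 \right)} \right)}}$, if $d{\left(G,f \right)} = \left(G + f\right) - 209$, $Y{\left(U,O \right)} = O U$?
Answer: $\frac{1}{12650} \approx 7.9051 \cdot 10^{-5}$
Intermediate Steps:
$a = 12996$ ($a = 114^{2} = 12996$)
$d{\left(G,f \right)} = -209 + G + f$
$\frac{1}{a + d{\left(-225,Y{\left(11,8 \right)} \right)}} = \frac{1}{12996 - 346} = \frac{1}{12650}$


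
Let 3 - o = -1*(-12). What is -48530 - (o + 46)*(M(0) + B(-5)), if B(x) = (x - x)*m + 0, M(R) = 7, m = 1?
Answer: -48789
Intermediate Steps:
B(x) = 0 (B(x) = (x - x)*1 + 0 = 0*1 + 0 = 0 + 0 = 0)
o = -9 (o = 3 - (-1)*(-12) = 3 - 1*12 = 3 - 12 = -9)
-48530 - (o + 46)*(M(0) + B(-5)) = -48530 - (-9 + 46)*(7 + 0) = -48530 - 37*7 = -48530 - 1*259 = -48530 - 259 = -48789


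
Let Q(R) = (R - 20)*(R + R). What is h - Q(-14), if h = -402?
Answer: -1354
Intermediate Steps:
Q(R) = 2*R*(-20 + R) (Q(R) = (-20 + R)*(2*R) = 2*R*(-20 + R))
h - Q(-14) = -402 - 2*(-14)*(-20 - 14) = -402 - 2*(-14)*(-34) = -402 - 1*952 = -402 - 952 = -1354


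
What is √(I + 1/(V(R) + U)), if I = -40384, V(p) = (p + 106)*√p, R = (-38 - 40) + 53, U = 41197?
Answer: √(-116347120572353910115206 - 687429517770*I)/1697356834 ≈ 5.9367e-10 - 200.96*I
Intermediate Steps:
R = -25 (R = -78 + 53 = -25)
V(p) = √p*(106 + p) (V(p) = (106 + p)*√p = √p*(106 + p))
√(I + 1/(V(R) + U)) = √(-40384 + 1/(√(-25)*(106 - 25) + 41197)) = √(-40384 + 1/((5*I)*81 + 41197)) = √(-40384 + 1/(405*I + 41197)) = √(-40384 + 1/(41197 + 405*I)) = √(-40384 + (41197 - 405*I)/1697356834)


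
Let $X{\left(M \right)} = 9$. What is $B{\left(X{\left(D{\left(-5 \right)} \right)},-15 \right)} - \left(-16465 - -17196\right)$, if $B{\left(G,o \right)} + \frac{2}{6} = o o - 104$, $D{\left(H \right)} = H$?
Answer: $- \frac{1831}{3} \approx -610.33$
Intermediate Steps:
$B{\left(G,o \right)} = - \frac{313}{3} + o^{2}$ ($B{\left(G,o \right)} = - \frac{1}{3} + \left(o o - 104\right) = - \frac{1}{3} + \left(o^{2} - 104\right) = - \frac{1}{3} + \left(-104 + o^{2}\right) = - \frac{313}{3} + o^{2}$)
$B{\left(X{\left(D{\left(-5 \right)} \right)},-15 \right)} - \left(-16465 - -17196\right) = \left(- \frac{313}{3} + \left(-15\right)^{2}\right) - \left(-16465 - -17196\right) = \left(- \frac{313}{3} + 225\right) - \left(-16465 + 17196\right) = \frac{362}{3} - 731 = - \frac{1831}{3}$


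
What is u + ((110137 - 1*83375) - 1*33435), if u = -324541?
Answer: -331214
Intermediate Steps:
u + ((110137 - 1*83375) - 1*33435) = -324541 + ((110137 - 1*83375) - 1*33435) = -324541 + ((110137 - 83375) - 33435) = -324541 + (26762 - 33435) = -324541 - 6673 = -331214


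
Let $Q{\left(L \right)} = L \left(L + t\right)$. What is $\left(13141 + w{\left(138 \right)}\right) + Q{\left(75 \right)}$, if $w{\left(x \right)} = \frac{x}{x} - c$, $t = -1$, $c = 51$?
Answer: $18641$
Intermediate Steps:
$Q{\left(L \right)} = L \left(-1 + L\right)$ ($Q{\left(L \right)} = L \left(L - 1\right) = L \left(-1 + L\right)$)
$w{\left(x \right)} = -50$ ($w{\left(x \right)} = \frac{x}{x} - 51 = 1 - 51 = -50$)
$\left(13141 + w{\left(138 \right)}\right) + Q{\left(75 \right)} = \left(13141 - 50\right) + 75 \left(-1 + 75\right) = 13091 + 75 \cdot 74 = 13091 + 5550 = 18641$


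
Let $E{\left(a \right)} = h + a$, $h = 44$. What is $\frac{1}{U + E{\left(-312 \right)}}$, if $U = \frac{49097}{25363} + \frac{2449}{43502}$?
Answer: $- \frac{1103341226}{293497516887} \approx -0.0037593$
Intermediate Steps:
$U = \frac{2197931681}{1103341226}$ ($U = 49097 \cdot \frac{1}{25363} + 2449 \cdot \frac{1}{43502} = \frac{49097}{25363} + \frac{2449}{43502} = \frac{2197931681}{1103341226} \approx 1.9921$)
$E{\left(a \right)} = 44 + a$
$\frac{1}{U + E{\left(-312 \right)}} = \frac{1}{\frac{2197931681}{1103341226} + \left(44 - 312\right)} = \frac{1}{\frac{2197931681}{1103341226} - 268} = \frac{1}{- \frac{293497516887}{1103341226}} = - \frac{1103341226}{293497516887}$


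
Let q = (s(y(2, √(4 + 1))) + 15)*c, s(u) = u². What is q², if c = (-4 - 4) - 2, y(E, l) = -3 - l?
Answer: 102100 + 34800*√5 ≈ 1.7992e+5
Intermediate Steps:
c = -10 (c = -8 - 2 = -10)
q = -150 - 10*(-3 - √5)² (q = ((-3 - √(4 + 1))² + 15)*(-10) = ((-3 - √5)² + 15)*(-10) = (15 + (-3 - √5)²)*(-10) = -150 - 10*(-3 - √5)² ≈ -424.16)
q² = (-290 - 60*√5)²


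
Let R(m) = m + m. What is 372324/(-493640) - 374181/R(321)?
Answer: -3853119601/6602435 ≈ -583.59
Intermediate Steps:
R(m) = 2*m
372324/(-493640) - 374181/R(321) = 372324/(-493640) - 374181/(2*321) = 372324*(-1/493640) - 374181/642 = -93081/123410 - 374181*1/642 = -93081/123410 - 124727/214 = -3853119601/6602435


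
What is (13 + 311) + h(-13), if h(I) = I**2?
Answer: 493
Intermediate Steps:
(13 + 311) + h(-13) = (13 + 311) + (-13)**2 = 324 + 169 = 493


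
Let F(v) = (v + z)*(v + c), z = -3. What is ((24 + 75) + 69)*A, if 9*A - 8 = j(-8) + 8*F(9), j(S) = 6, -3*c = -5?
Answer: 29456/3 ≈ 9818.7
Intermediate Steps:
c = 5/3 (c = -1/3*(-5) = 5/3 ≈ 1.6667)
F(v) = (-3 + v)*(5/3 + v) (F(v) = (v - 3)*(v + 5/3) = (-3 + v)*(5/3 + v))
A = 526/9 (A = 8/9 + (6 + 8*(-5 + 9**2 - 4/3*9))/9 = 8/9 + (6 + 8*(-5 + 81 - 12))/9 = 8/9 + (6 + 8*64)/9 = 8/9 + (6 + 512)/9 = 8/9 + (1/9)*518 = 8/9 + 518/9 = 526/9 ≈ 58.444)
((24 + 75) + 69)*A = ((24 + 75) + 69)*(526/9) = (99 + 69)*(526/9) = 168*(526/9) = 29456/3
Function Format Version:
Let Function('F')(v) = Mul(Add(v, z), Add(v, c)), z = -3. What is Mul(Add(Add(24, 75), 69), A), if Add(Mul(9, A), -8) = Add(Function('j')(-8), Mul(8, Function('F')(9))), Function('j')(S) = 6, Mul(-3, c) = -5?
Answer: Rational(29456, 3) ≈ 9818.7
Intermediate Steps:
c = Rational(5, 3) (c = Mul(Rational(-1, 3), -5) = Rational(5, 3) ≈ 1.6667)
Function('F')(v) = Mul(Add(-3, v), Add(Rational(5, 3), v)) (Function('F')(v) = Mul(Add(v, -3), Add(v, Rational(5, 3))) = Mul(Add(-3, v), Add(Rational(5, 3), v)))
A = Rational(526, 9) (A = Add(Rational(8, 9), Mul(Rational(1, 9), Add(6, Mul(8, Add(-5, Pow(9, 2), Mul(Rational(-4, 3), 9)))))) = Add(Rational(8, 9), Mul(Rational(1, 9), Add(6, Mul(8, Add(-5, 81, -12))))) = Add(Rational(8, 9), Mul(Rational(1, 9), Add(6, Mul(8, 64)))) = Add(Rational(8, 9), Mul(Rational(1, 9), Add(6, 512))) = Add(Rational(8, 9), Mul(Rational(1, 9), 518)) = Add(Rational(8, 9), Rational(518, 9)) = Rational(526, 9) ≈ 58.444)
Mul(Add(Add(24, 75), 69), A) = Mul(Add(Add(24, 75), 69), Rational(526, 9)) = Mul(Add(99, 69), Rational(526, 9)) = Mul(168, Rational(526, 9)) = Rational(29456, 3)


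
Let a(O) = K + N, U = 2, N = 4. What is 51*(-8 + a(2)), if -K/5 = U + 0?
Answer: -714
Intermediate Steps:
K = -10 (K = -5*(2 + 0) = -5*2 = -10)
a(O) = -6 (a(O) = -10 + 4 = -6)
51*(-8 + a(2)) = 51*(-8 - 6) = 51*(-14) = -714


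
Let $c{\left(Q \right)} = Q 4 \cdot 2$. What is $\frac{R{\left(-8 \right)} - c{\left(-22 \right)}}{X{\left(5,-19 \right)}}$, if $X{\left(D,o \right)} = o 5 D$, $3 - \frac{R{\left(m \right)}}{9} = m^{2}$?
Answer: $\frac{373}{475} \approx 0.78526$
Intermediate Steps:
$c{\left(Q \right)} = 8 Q$ ($c{\left(Q \right)} = 4 Q 2 = 8 Q$)
$R{\left(m \right)} = 27 - 9 m^{2}$
$X{\left(D,o \right)} = 5 D o$ ($X{\left(D,o \right)} = 5 o D = 5 D o$)
$\frac{R{\left(-8 \right)} - c{\left(-22 \right)}}{X{\left(5,-19 \right)}} = \frac{\left(27 - 9 \left(-8\right)^{2}\right) - 8 \left(-22\right)}{5 \cdot 5 \left(-19\right)} = \frac{\left(27 - 576\right) - -176}{-475} = \left(\left(27 - 576\right) + 176\right) \left(- \frac{1}{475}\right) = \left(-549 + 176\right) \left(- \frac{1}{475}\right) = \left(-373\right) \left(- \frac{1}{475}\right) = \frac{373}{475}$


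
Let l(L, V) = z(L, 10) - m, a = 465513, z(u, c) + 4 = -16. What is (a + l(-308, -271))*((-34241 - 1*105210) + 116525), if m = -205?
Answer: -10676592348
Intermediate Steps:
z(u, c) = -20 (z(u, c) = -4 - 16 = -20)
l(L, V) = 185 (l(L, V) = -20 - 1*(-205) = -20 + 205 = 185)
(a + l(-308, -271))*((-34241 - 1*105210) + 116525) = (465513 + 185)*((-34241 - 1*105210) + 116525) = 465698*((-34241 - 105210) + 116525) = 465698*(-139451 + 116525) = 465698*(-22926) = -10676592348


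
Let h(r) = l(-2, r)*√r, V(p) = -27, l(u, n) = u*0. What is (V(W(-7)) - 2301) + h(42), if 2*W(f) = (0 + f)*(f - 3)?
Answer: -2328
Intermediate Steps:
l(u, n) = 0
W(f) = f*(-3 + f)/2 (W(f) = ((0 + f)*(f - 3))/2 = (f*(-3 + f))/2 = f*(-3 + f)/2)
h(r) = 0 (h(r) = 0*√r = 0)
(V(W(-7)) - 2301) + h(42) = (-27 - 2301) + 0 = -2328 + 0 = -2328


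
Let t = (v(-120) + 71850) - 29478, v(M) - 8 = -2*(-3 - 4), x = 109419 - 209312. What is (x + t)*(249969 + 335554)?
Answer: -33666986977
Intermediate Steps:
x = -99893
v(M) = 22 (v(M) = 8 - 2*(-3 - 4) = 8 - 2*(-7) = 8 + 14 = 22)
t = 42394 (t = (22 + 71850) - 29478 = 71872 - 29478 = 42394)
(x + t)*(249969 + 335554) = (-99893 + 42394)*(249969 + 335554) = -57499*585523 = -33666986977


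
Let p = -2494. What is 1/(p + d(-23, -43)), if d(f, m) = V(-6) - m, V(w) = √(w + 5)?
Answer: -2451/6007402 - I/6007402 ≈ -0.000408 - 1.6646e-7*I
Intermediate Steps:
V(w) = √(5 + w)
d(f, m) = I - m (d(f, m) = √(5 - 6) - m = √(-1) - m = I - m)
1/(p + d(-23, -43)) = 1/(-2494 + (I - 1*(-43))) = 1/(-2494 + (I + 43)) = 1/(-2494 + (43 + I)) = 1/(-2451 + I) = (-2451 - I)/6007402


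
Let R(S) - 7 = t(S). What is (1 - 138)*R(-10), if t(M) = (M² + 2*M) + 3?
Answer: -12330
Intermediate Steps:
t(M) = 3 + M² + 2*M
R(S) = 10 + S² + 2*S (R(S) = 7 + (3 + S² + 2*S) = 10 + S² + 2*S)
(1 - 138)*R(-10) = (1 - 138)*(10 + (-10)² + 2*(-10)) = -137*(10 + 100 - 20) = -137*90 = -12330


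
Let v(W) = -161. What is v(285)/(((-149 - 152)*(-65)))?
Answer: -23/2795 ≈ -0.0082290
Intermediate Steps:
v(285)/(((-149 - 152)*(-65))) = -161*(-1/(65*(-149 - 152))) = -161/((-301*(-65))) = -161/19565 = -161*1/19565 = -23/2795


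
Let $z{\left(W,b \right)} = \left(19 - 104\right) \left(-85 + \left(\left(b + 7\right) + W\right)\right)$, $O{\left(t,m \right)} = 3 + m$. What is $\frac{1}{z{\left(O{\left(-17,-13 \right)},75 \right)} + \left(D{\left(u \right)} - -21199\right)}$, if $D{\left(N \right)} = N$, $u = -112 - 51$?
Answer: $\frac{1}{22141} \approx 4.5165 \cdot 10^{-5}$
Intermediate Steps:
$u = -163$ ($u = -112 - 51 = -163$)
$z{\left(W,b \right)} = 6630 - 85 W - 85 b$ ($z{\left(W,b \right)} = - 85 \left(-85 + \left(\left(7 + b\right) + W\right)\right) = - 85 \left(-85 + \left(7 + W + b\right)\right) = - 85 \left(-78 + W + b\right) = 6630 - 85 W - 85 b$)
$\frac{1}{z{\left(O{\left(-17,-13 \right)},75 \right)} + \left(D{\left(u \right)} - -21199\right)} = \frac{1}{\left(6630 - 85 \left(3 - 13\right) - 6375\right) - -21036} = \frac{1}{\left(6630 - -850 - 6375\right) + \left(-163 + 21199\right)} = \frac{1}{\left(6630 + 850 - 6375\right) + 21036} = \frac{1}{1105 + 21036} = \frac{1}{22141}$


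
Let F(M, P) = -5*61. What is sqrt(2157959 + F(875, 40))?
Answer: sqrt(2157654) ≈ 1468.9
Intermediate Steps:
F(M, P) = -305
sqrt(2157959 + F(875, 40)) = sqrt(2157959 - 305) = sqrt(2157654)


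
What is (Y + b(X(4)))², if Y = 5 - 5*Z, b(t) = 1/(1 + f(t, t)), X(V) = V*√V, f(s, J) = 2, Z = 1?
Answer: ⅑ ≈ 0.11111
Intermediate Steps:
X(V) = V^(3/2)
b(t) = ⅓ (b(t) = 1/(1 + 2) = 1/3 = ⅓)
Y = 0 (Y = 5 - 5*1 = 5 - 5 = 0)
(Y + b(X(4)))² = (0 + ⅓)² = (⅓)² = ⅑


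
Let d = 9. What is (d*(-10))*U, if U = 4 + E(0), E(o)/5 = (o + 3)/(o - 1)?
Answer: 990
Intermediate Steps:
E(o) = 5*(3 + o)/(-1 + o) (E(o) = 5*((o + 3)/(o - 1)) = 5*((3 + o)/(-1 + o)) = 5*(3 + o)/(-1 + o))
U = -11 (U = 4 + 5*(3 + 0)/(-1 + 0) = 4 + 5*3/(-1) = 4 + 5*(-1)*3 = 4 - 15 = -11)
(d*(-10))*U = (9*(-10))*(-11) = -90*(-11) = 990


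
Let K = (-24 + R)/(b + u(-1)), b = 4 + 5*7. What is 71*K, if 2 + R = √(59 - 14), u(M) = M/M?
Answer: -923/20 + 213*√5/40 ≈ -34.243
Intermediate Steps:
u(M) = 1
R = -2 + 3*√5 (R = -2 + √(59 - 14) = -2 + √45 = -2 + 3*√5 ≈ 4.7082)
b = 39 (b = 4 + 35 = 39)
K = -13/20 + 3*√5/40 (K = (-24 + (-2 + 3*√5))/(39 + 1) = (-26 + 3*√5)/40 = (-26 + 3*√5)*(1/40) = -13/20 + 3*√5/40 ≈ -0.48230)
71*K = 71*(-13/20 + 3*√5/40) = -923/20 + 213*√5/40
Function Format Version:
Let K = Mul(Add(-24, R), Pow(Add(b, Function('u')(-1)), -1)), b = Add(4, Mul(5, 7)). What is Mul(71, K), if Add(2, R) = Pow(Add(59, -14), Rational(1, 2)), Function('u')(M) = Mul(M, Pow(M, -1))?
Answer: Add(Rational(-923, 20), Mul(Rational(213, 40), Pow(5, Rational(1, 2)))) ≈ -34.243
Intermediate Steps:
Function('u')(M) = 1
R = Add(-2, Mul(3, Pow(5, Rational(1, 2)))) (R = Add(-2, Pow(Add(59, -14), Rational(1, 2))) = Add(-2, Pow(45, Rational(1, 2))) = Add(-2, Mul(3, Pow(5, Rational(1, 2)))) ≈ 4.7082)
b = 39 (b = Add(4, 35) = 39)
K = Add(Rational(-13, 20), Mul(Rational(3, 40), Pow(5, Rational(1, 2)))) (K = Mul(Add(-24, Add(-2, Mul(3, Pow(5, Rational(1, 2))))), Pow(Add(39, 1), -1)) = Mul(Add(-26, Mul(3, Pow(5, Rational(1, 2)))), Pow(40, -1)) = Mul(Add(-26, Mul(3, Pow(5, Rational(1, 2)))), Rational(1, 40)) = Add(Rational(-13, 20), Mul(Rational(3, 40), Pow(5, Rational(1, 2)))) ≈ -0.48230)
Mul(71, K) = Mul(71, Add(Rational(-13, 20), Mul(Rational(3, 40), Pow(5, Rational(1, 2))))) = Add(Rational(-923, 20), Mul(Rational(213, 40), Pow(5, Rational(1, 2))))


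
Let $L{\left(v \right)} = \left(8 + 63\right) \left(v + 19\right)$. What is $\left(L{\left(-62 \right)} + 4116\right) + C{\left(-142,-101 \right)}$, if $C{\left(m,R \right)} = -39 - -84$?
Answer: $1108$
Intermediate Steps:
$L{\left(v \right)} = 1349 + 71 v$ ($L{\left(v \right)} = 71 \left(19 + v\right) = 1349 + 71 v$)
$C{\left(m,R \right)} = 45$ ($C{\left(m,R \right)} = -39 + 84 = 45$)
$\left(L{\left(-62 \right)} + 4116\right) + C{\left(-142,-101 \right)} = \left(\left(1349 + 71 \left(-62\right)\right) + 4116\right) + 45 = \left(\left(1349 - 4402\right) + 4116\right) + 45 = \left(-3053 + 4116\right) + 45 = 1063 + 45 = 1108$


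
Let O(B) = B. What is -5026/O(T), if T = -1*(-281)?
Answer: -5026/281 ≈ -17.886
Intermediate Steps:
T = 281
-5026/O(T) = -5026/281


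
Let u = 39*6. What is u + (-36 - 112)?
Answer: 86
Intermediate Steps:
u = 234
u + (-36 - 112) = 234 + (-36 - 112) = 234 - 148 = 86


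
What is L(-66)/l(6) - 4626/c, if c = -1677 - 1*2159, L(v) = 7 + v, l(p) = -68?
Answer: 135223/65212 ≈ 2.0736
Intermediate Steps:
c = -3836 (c = -1677 - 2159 = -3836)
L(-66)/l(6) - 4626/c = (7 - 66)/(-68) - 4626/(-3836) = -59*(-1/68) - 4626*(-1/3836) = 59/68 + 2313/1918 = 135223/65212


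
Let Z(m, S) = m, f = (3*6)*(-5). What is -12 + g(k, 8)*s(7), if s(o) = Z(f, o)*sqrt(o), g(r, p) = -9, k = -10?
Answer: -12 + 810*sqrt(7) ≈ 2131.1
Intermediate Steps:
f = -90 (f = 18*(-5) = -90)
s(o) = -90*sqrt(o)
-12 + g(k, 8)*s(7) = -12 - (-810)*sqrt(7) = -12 + 810*sqrt(7)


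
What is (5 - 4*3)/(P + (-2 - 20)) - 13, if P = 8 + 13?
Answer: -6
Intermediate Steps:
P = 21
(5 - 4*3)/(P + (-2 - 20)) - 13 = (5 - 4*3)/(21 + (-2 - 20)) - 13 = (5 - 12)/(21 - 22) - 13 = -7/(-1) - 13 = -7*(-1) - 13 = 7 - 13 = -6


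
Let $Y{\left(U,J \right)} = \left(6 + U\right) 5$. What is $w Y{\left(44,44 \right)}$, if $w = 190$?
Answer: $47500$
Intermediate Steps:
$Y{\left(U,J \right)} = 30 + 5 U$
$w Y{\left(44,44 \right)} = 190 \left(30 + 5 \cdot 44\right) = 190 \left(30 + 220\right) = 190 \cdot 250 = 47500$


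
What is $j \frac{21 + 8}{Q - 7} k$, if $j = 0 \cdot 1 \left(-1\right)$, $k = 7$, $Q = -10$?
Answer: $0$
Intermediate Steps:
$j = 0$ ($j = 0 \left(-1\right) = 0$)
$j \frac{21 + 8}{Q - 7} k = 0 \frac{21 + 8}{-10 - 7} \cdot 7 = 0 \frac{29}{-17} \cdot 7 = 0 \cdot 29 \left(- \frac{1}{17}\right) 7 = 0 \left(- \frac{29}{17}\right) 7 = 0 \cdot 7 = 0$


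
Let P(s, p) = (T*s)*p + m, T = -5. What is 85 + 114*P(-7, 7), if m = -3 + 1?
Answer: 27787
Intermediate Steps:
m = -2
P(s, p) = -2 - 5*p*s (P(s, p) = (-5*s)*p - 2 = -5*p*s - 2 = -2 - 5*p*s)
85 + 114*P(-7, 7) = 85 + 114*(-2 - 5*7*(-7)) = 85 + 114*(-2 + 245) = 85 + 114*243 = 85 + 27702 = 27787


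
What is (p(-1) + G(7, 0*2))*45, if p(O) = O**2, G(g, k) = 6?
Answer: 315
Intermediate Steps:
(p(-1) + G(7, 0*2))*45 = ((-1)**2 + 6)*45 = (1 + 6)*45 = 7*45 = 315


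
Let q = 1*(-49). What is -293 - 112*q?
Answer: 5195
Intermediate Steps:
q = -49
-293 - 112*q = -293 - 112*(-49) = -293 + 5488 = 5195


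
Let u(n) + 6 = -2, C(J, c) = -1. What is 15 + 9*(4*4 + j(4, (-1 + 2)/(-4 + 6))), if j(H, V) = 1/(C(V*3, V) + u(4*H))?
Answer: 158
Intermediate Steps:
u(n) = -8 (u(n) = -6 - 2 = -8)
j(H, V) = -1/9 (j(H, V) = 1/(-1 - 8) = 1/(-9) = -1/9)
15 + 9*(4*4 + j(4, (-1 + 2)/(-4 + 6))) = 15 + 9*(4*4 - 1/9) = 15 + 9*(16 - 1/9) = 15 + 9*(143/9) = 15 + 143 = 158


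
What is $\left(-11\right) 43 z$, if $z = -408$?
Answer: $192984$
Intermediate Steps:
$\left(-11\right) 43 z = \left(-11\right) 43 \left(-408\right) = \left(-473\right) \left(-408\right) = 192984$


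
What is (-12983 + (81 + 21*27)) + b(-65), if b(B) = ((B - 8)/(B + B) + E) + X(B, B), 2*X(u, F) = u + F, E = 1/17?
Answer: -27402629/2210 ≈ -12399.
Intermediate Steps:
E = 1/17 ≈ 0.058824
X(u, F) = F/2 + u/2 (X(u, F) = (u + F)/2 = (F + u)/2 = F/2 + u/2)
b(B) = 1/17 + B + (-8 + B)/(2*B) (b(B) = ((B - 8)/(B + B) + 1/17) + (B/2 + B/2) = ((-8 + B)/((2*B)) + 1/17) + B = ((-8 + B)*(1/(2*B)) + 1/17) + B = ((-8 + B)/(2*B) + 1/17) + B = (1/17 + (-8 + B)/(2*B)) + B = 1/17 + B + (-8 + B)/(2*B))
(-12983 + (81 + 21*27)) + b(-65) = (-12983 + (81 + 21*27)) + (19/34 - 65 - 4/(-65)) = (-12983 + (81 + 567)) + (19/34 - 65 - 4*(-1/65)) = (-12983 + 648) + (19/34 - 65 + 4/65) = -12335 - 142279/2210 = -27402629/2210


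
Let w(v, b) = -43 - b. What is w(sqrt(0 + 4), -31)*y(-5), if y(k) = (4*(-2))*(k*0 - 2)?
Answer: -192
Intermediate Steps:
y(k) = 16 (y(k) = -8*(0 - 2) = -8*(-2) = 16)
w(sqrt(0 + 4), -31)*y(-5) = (-43 - 1*(-31))*16 = (-43 + 31)*16 = -12*16 = -192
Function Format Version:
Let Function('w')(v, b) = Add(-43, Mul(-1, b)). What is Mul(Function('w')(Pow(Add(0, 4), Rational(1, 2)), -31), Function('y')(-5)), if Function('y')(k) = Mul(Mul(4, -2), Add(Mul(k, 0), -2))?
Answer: -192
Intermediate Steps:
Function('y')(k) = 16 (Function('y')(k) = Mul(-8, Add(0, -2)) = Mul(-8, -2) = 16)
Mul(Function('w')(Pow(Add(0, 4), Rational(1, 2)), -31), Function('y')(-5)) = Mul(Add(-43, Mul(-1, -31)), 16) = Mul(Add(-43, 31), 16) = Mul(-12, 16) = -192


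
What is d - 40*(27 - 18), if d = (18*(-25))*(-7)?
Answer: 2790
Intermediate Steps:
d = 3150 (d = -450*(-7) = 3150)
d - 40*(27 - 18) = 3150 - 40*(27 - 18) = 3150 - 40*9 = 3150 - 1*360 = 3150 - 360 = 2790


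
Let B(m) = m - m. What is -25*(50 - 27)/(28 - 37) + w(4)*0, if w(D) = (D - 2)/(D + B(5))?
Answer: 575/9 ≈ 63.889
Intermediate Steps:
B(m) = 0
w(D) = (-2 + D)/D (w(D) = (D - 2)/(D + 0) = (-2 + D)/D)
-25*(50 - 27)/(28 - 37) + w(4)*0 = -25*(50 - 27)/(28 - 37) + ((-2 + 4)/4)*0 = -575/(-9) + ((¼)*2)*0 = -575*(-1)/9 + (½)*0 = -25*(-23/9) + 0 = 575/9 + 0 = 575/9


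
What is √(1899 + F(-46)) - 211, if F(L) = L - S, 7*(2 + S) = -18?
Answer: -211 + √91021/7 ≈ -167.90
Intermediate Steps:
S = -32/7 (S = -2 + (⅐)*(-18) = -2 - 18/7 = -32/7 ≈ -4.5714)
F(L) = 32/7 + L (F(L) = L - 1*(-32/7) = L + 32/7 = 32/7 + L)
√(1899 + F(-46)) - 211 = √(1899 + (32/7 - 46)) - 211 = √(1899 - 290/7) - 211 = √(13003/7) - 211 = √91021/7 - 211 = -211 + √91021/7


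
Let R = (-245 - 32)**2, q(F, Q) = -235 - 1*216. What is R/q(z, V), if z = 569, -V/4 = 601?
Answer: -76729/451 ≈ -170.13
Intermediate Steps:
V = -2404 (V = -4*601 = -2404)
q(F, Q) = -451 (q(F, Q) = -235 - 216 = -451)
R = 76729 (R = (-277)**2 = 76729)
R/q(z, V) = 76729/(-451) = 76729*(-1/451) = -76729/451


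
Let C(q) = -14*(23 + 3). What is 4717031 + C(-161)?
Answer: 4716667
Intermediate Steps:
C(q) = -364 (C(q) = -14*26 = -364)
4717031 + C(-161) = 4717031 - 364 = 4716667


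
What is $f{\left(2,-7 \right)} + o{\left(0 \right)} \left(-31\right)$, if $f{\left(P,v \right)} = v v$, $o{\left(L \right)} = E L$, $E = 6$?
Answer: $49$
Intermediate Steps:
$o{\left(L \right)} = 6 L$
$f{\left(P,v \right)} = v^{2}$
$f{\left(2,-7 \right)} + o{\left(0 \right)} \left(-31\right) = \left(-7\right)^{2} + 6 \cdot 0 \left(-31\right) = 49 + 0 \left(-31\right) = 49 + 0 = 49$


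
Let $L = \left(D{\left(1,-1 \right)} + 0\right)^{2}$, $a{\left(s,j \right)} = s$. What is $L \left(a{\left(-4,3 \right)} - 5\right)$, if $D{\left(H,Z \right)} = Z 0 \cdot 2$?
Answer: $0$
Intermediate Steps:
$D{\left(H,Z \right)} = 0$ ($D{\left(H,Z \right)} = 0 \cdot 2 = 0$)
$L = 0$ ($L = \left(0 + 0\right)^{2} = 0^{2} = 0$)
$L \left(a{\left(-4,3 \right)} - 5\right) = 0 \left(-4 - 5\right) = 0 \left(-9\right) = 0$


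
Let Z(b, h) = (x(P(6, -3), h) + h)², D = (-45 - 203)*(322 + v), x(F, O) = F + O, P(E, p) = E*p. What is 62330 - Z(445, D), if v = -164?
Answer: -6144302666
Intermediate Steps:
D = -39184 (D = (-45 - 203)*(322 - 164) = -248*158 = -39184)
Z(b, h) = (-18 + 2*h)² (Z(b, h) = ((6*(-3) + h) + h)² = ((-18 + h) + h)² = (-18 + 2*h)²)
62330 - Z(445, D) = 62330 - 4*(-9 - 39184)² = 62330 - 4*(-39193)² = 62330 - 4*1536091249 = 62330 - 1*6144364996 = 62330 - 6144364996 = -6144302666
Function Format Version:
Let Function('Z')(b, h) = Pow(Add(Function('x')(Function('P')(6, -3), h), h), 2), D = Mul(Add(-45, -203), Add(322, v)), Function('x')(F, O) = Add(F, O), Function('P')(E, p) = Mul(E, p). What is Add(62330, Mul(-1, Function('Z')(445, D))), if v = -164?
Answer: -6144302666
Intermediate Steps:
D = -39184 (D = Mul(Add(-45, -203), Add(322, -164)) = Mul(-248, 158) = -39184)
Function('Z')(b, h) = Pow(Add(-18, Mul(2, h)), 2) (Function('Z')(b, h) = Pow(Add(Add(Mul(6, -3), h), h), 2) = Pow(Add(Add(-18, h), h), 2) = Pow(Add(-18, Mul(2, h)), 2))
Add(62330, Mul(-1, Function('Z')(445, D))) = Add(62330, Mul(-1, Mul(4, Pow(Add(-9, -39184), 2)))) = Add(62330, Mul(-1, Mul(4, Pow(-39193, 2)))) = Add(62330, Mul(-1, Mul(4, 1536091249))) = Add(62330, Mul(-1, 6144364996)) = Add(62330, -6144364996) = -6144302666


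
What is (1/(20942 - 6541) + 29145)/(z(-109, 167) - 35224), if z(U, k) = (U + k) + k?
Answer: -419717146/504020599 ≈ -0.83274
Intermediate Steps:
z(U, k) = U + 2*k
(1/(20942 - 6541) + 29145)/(z(-109, 167) - 35224) = (1/(20942 - 6541) + 29145)/((-109 + 2*167) - 35224) = (1/14401 + 29145)/((-109 + 334) - 35224) = (1/14401 + 29145)/(225 - 35224) = (419717146/14401)/(-34999) = (419717146/14401)*(-1/34999) = -419717146/504020599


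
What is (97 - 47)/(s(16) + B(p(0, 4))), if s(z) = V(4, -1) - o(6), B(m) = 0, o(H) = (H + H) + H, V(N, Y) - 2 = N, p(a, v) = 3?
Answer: -25/6 ≈ -4.1667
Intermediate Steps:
V(N, Y) = 2 + N
o(H) = 3*H (o(H) = 2*H + H = 3*H)
s(z) = -12 (s(z) = (2 + 4) - 3*6 = 6 - 1*18 = 6 - 18 = -12)
(97 - 47)/(s(16) + B(p(0, 4))) = (97 - 47)/(-12 + 0) = 50/(-12) = 50*(-1/12) = -25/6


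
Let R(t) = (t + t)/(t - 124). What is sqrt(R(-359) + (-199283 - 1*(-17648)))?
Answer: I*sqrt(42373100721)/483 ≈ 426.19*I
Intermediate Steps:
R(t) = 2*t/(-124 + t) (R(t) = (2*t)/(-124 + t) = 2*t/(-124 + t))
sqrt(R(-359) + (-199283 - 1*(-17648))) = sqrt(2*(-359)/(-124 - 359) + (-199283 - 1*(-17648))) = sqrt(2*(-359)/(-483) + (-199283 + 17648)) = sqrt(2*(-359)*(-1/483) - 181635) = sqrt(718/483 - 181635) = sqrt(-87728987/483) = I*sqrt(42373100721)/483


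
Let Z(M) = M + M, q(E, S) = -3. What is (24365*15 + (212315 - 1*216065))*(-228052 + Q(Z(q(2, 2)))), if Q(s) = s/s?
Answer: -82491747975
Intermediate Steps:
Z(M) = 2*M
Q(s) = 1
(24365*15 + (212315 - 1*216065))*(-228052 + Q(Z(q(2, 2)))) = (24365*15 + (212315 - 1*216065))*(-228052 + 1) = (365475 + (212315 - 216065))*(-228051) = (365475 - 3750)*(-228051) = 361725*(-228051) = -82491747975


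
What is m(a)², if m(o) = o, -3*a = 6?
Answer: 4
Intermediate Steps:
a = -2 (a = -⅓*6 = -2)
m(a)² = (-2)² = 4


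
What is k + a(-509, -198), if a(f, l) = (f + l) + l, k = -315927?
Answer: -316832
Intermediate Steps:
a(f, l) = f + 2*l
k + a(-509, -198) = -315927 + (-509 + 2*(-198)) = -315927 + (-509 - 396) = -315927 - 905 = -316832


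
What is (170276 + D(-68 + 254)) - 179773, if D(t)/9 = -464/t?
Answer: -295103/31 ≈ -9519.5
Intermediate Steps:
D(t) = -4176/t (D(t) = 9*(-464/t) = -4176/t)
(170276 + D(-68 + 254)) - 179773 = (170276 - 4176/(-68 + 254)) - 179773 = (170276 - 4176/186) - 179773 = (170276 - 4176*1/186) - 179773 = (170276 - 696/31) - 179773 = 5277860/31 - 179773 = -295103/31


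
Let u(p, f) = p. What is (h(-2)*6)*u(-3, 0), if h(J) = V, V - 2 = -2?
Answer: 0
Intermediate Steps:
V = 0 (V = 2 - 2 = 0)
h(J) = 0
(h(-2)*6)*u(-3, 0) = (0*6)*(-3) = 0*(-3) = 0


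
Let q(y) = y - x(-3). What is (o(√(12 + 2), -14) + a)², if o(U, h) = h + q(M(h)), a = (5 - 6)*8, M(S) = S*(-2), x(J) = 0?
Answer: 36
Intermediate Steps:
M(S) = -2*S
a = -8 (a = -1*8 = -8)
q(y) = y (q(y) = y - 1*0 = y + 0 = y)
o(U, h) = -h (o(U, h) = h - 2*h = -h)
(o(√(12 + 2), -14) + a)² = (-1*(-14) - 8)² = (14 - 8)² = 6² = 36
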